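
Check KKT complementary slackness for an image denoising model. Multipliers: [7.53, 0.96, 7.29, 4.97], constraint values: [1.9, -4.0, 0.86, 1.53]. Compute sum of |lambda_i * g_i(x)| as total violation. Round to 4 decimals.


KKT complementary slackness check:
lambda_1 * g_1 = 7.53 * 1.9 = 14.307
lambda_2 * g_2 = 0.96 * -4.0 = -3.84
lambda_3 * g_3 = 7.29 * 0.86 = 6.2694
lambda_4 * g_4 = 4.97 * 1.53 = 7.6041
Total violation = 14.307 + 3.84 + 6.2694 + 7.6041 = 32.0205


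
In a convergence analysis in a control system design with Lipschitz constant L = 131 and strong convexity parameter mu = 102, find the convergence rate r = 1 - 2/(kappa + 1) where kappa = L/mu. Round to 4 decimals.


Step 1: Compute the condition number.
kappa = L/mu = 131/102 = 1.2843
Step 2: Compute the convergence rate.
r = 1 - 2/(kappa + 1) = 1 - 2*mu/(L + mu) = (L - mu)/(L + mu) = 29/233 = 0.1245


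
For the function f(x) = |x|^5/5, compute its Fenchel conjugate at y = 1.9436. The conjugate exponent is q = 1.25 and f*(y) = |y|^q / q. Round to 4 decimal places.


The conjugate exponent q satisfies 1/p + 1/q = 1.
p = 5, so q = 5/(5 - 1) = 1.25
|y|^q = 1.9436^1.25 = 2.2949
f*(1.9436) = 2.2949 / 1.25 = 1.8359


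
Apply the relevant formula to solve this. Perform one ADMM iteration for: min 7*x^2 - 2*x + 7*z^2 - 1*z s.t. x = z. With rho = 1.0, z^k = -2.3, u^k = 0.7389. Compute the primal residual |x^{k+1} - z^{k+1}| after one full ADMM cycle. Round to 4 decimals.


ADMM iteration with rho = 1.0, z^k = -2.3, u^k = 0.7389
Step 1: x-update.
Minimize 7*x^2 - 2*x + (1.0/2)*(x + 2.3 + 0.7389)^2
FOC: (2*7 + 1.0)*x = 2 + 1.0*(-2.3 - 0.7389)
x^{k+1} = -0.0693
Step 2: z-update.
Minimize 7*z^2 - 1*z + (1.0/2)*(-0.0693 - z + 0.7389)^2
FOC: (2*7 + 1.0)*z = 1 + 1.0*(-0.0693 + 0.7389)
z^{k+1} = 0.1113
Step 3: u-update.
u^{k+1} = 0.7389 - 0.0693 - 0.1113 = 0.5583
Step 4: Primal residual = |-0.0693 - 0.1113| = 0.1806


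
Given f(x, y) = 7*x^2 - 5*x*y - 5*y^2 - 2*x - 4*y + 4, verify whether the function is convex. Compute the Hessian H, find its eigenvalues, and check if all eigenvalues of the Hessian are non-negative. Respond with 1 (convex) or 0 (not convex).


The Hessian of f(x,y) = 7*x^2 - 5*x*y - 5*y^2 - 2*x - 4*y + 4 is:
H = [[14, -5], [-5, -10]]
Trace = 14 - 10 = 4
Determinant = 14*-10 - (-5)^2 = -165
Discriminant = (4)^2 - 4*-165 = 676.0
Eigenvalues: lambda_1 = -11.0, lambda_2 = 15.0
The function is not convex.

0


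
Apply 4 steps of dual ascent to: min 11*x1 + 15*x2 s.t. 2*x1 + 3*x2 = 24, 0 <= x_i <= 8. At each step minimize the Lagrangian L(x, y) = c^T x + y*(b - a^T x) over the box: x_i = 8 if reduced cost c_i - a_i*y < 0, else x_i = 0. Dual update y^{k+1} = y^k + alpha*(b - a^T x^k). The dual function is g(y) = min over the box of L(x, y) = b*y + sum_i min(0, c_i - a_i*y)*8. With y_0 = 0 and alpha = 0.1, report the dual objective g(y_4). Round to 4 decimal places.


Dual ascent for LP: min 11*x1 + 15*x2, 2*x1 + 3*x2 = 24, 0 <= x_i <= 8
Step 1: y^k = 0.0, reduced costs: (11.0, 15.0)
  x^k = (0.0, 0.0), subgradient = b - a^T x = 24.0
  y^{k+1} = 0.0 + 0.1*24.0 = 2.4
Step 2: y^k = 2.4, reduced costs: (6.2, 7.8)
  x^k = (0.0, 0.0), subgradient = b - a^T x = 24.0
  y^{k+1} = 2.4 + 0.1*24.0 = 4.8
Step 3: y^k = 4.8, reduced costs: (1.4, 0.6)
  x^k = (0.0, 0.0), subgradient = b - a^T x = 24.0
  y^{k+1} = 4.8 + 0.1*24.0 = 7.2
Step 4: y^k = 7.2, reduced costs: (-3.4, -6.6)
  x^k = (8.0, 8.0), subgradient = b - a^T x = -16.0
  y^{k+1} = 7.2 + 0.1*-16.0 = 5.6
Dual objective at y_4 = 5.6: reduced costs (-0.2, -1.8), box minimizer x = (8.0, 8.0)
g(y_4) = b*y + (c1 - a1*y)*x1 + (c2 - a2*y)*x2 = 24*5.6 + (-0.2)*8.0 + (-1.8)*8.0 = 134.4 - 1.6 - 14.4 = 118.4


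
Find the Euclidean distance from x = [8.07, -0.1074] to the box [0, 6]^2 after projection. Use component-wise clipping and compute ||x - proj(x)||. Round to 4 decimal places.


Project each component onto [0, 6].
clip(8.07) = 6.0, clip(-0.1074) = 0.0
Projection = [6.0, 0.0]
Squared diffs: [4.2849, 0.0115]
Distance = sqrt(4.2964) = 2.0728


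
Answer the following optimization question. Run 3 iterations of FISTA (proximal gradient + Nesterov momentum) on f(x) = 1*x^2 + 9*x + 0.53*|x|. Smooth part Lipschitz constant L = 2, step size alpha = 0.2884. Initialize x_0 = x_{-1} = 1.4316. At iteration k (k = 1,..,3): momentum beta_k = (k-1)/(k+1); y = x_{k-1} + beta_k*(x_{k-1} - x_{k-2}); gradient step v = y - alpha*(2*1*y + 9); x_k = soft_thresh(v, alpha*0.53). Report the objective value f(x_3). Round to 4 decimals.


FISTA on f(x) = 1*x^2 + 9*x + 0.53*|x|
L = 2, alpha = 0.2884
Iteration 1: beta = 0.0, y = 1.4316 + 0.0*(1.4316 - 1.4316) = 1.4316
  grad(y) = 11.8632, v = y - alpha*grad = -1.9897
  prox(v) = soft_thresh(-1.9897, 0.1529) = -1.8369
Iteration 2: beta = 0.3333, y = -1.8369 + 0.3333*(-1.8369 - 1.4316) = -2.9264
  grad(y) = 3.1472, v = y - alpha*grad = -3.834
  prox(v) = soft_thresh(-3.834, 0.1529) = -3.6812
Iteration 3: beta = 0.5, y = -3.6812 + 0.5*(-3.6812 + 1.8369) = -4.6033
  grad(y) = -0.2067, v = y - alpha*grad = -4.5437
  prox(v) = soft_thresh(-4.5437, 0.1529) = -4.3909
f(x_3) = 1*(-4.3909)^2 + 9*(-4.3909) + 0.53*|-4.3909| = -17.9109


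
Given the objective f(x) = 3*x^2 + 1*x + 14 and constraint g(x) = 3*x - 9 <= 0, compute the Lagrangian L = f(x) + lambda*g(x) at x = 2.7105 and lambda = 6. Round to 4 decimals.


Step 1: Evaluate f(x).
f(2.7105) = 3*2.7105^2 + 1*2.7105 + 14 = 38.7509
Step 2: Evaluate g(x).
g(2.7105) = 3*2.7105 - 9 = -0.8685
Step 3: Compute Lagrangian.
L = 38.7509 + 6*-0.8685 = 33.5399


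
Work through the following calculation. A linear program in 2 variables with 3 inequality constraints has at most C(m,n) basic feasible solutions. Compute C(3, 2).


Each vertex corresponds to some choice of n active constraints out of m, so the number of vertices is at most C(m, n) = m! / (n!(m-n)!).
m = 3, n = 2
Numerator: 3 * 2
Denominator: 2! = 2
C(3, 2) = 3


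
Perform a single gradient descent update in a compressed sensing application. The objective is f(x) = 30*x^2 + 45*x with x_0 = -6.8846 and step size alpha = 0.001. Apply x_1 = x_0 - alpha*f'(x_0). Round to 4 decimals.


We compute the gradient at x_0 and apply the update.
f'(x) = 60*x + 45
f'(-6.8846) = 60*-6.8846 + 45 = -368.076
x_1 = -6.8846 - 0.001*-368.076 = -6.5165


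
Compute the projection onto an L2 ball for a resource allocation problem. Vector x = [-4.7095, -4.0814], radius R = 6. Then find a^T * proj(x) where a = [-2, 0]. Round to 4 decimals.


Step 1: Compute ||x|| (intermediates to 6 decimals).
||x|| = sqrt((-4.7095)^2 + (-4.0814)^2) = 6.231951
Step 2: Project.
Since ||x|| > R, scale = R/||x|| = 6/6.231951 = 0.96278, proj(x) = scale * x
proj(x) = [-4.534212, -3.92949]
Step 3: Dot product.
a^T * proj(x) = -2*(-4.534212) + 0*(-3.92949) = 9.0684


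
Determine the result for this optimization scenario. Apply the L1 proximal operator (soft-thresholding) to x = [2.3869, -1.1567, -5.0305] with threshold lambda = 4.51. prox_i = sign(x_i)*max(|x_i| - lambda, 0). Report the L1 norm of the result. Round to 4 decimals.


Soft-thresholding with lambda = 4.51:
prox(2.3869) = sign(2.3869)*max(|2.3869| - 4.51, 0) = 0.0
prox(-1.1567) = sign(-1.1567)*max(|-1.1567| - 4.51, 0) = 0.0
prox(-5.0305) = sign(-5.0305)*max(|-5.0305| - 4.51, 0) = -0.5205
prox(x) = [0.0, 0.0, -0.5205]
||prox(x)||_1 = 0.0 + 0.0 + 0.5205 = 0.5205


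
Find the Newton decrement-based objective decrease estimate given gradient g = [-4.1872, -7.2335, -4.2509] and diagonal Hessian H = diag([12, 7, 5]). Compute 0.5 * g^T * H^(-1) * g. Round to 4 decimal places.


Step 1: H is diagonal, so H^(-1) * g = [-0.3489, -1.0334, -0.8502].
Step 2: g^T H^(-1) g = sum_i g_i^2 / H_ii
  = (-4.1872)^2/12 + (-7.2335)^2/7 + (-4.2509)^2/5
  = 1.4611 + 7.4748 + 3.614 = 12.5499
Step 3: Objective decrease = 0.5 * g^T H^(-1) g = 6.2749


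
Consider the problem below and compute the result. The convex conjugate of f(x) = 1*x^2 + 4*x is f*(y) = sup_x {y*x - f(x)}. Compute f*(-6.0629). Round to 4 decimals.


f*(y) = sup_x {y*x - a*x^2 - b*x} = sup_x {(y-b)*x - a*x^2}
FOC: (y - b) - 2a*x = 0 => x* = (y - b)/(2a)
x* = (-6.0629 - 4)/(2*1) = -5.0315
f*(-6.0629) = (y-b)^2/(4a) = (-6.0629 - 4)^2/(4*1)
= 101.262/4 = 25.3155


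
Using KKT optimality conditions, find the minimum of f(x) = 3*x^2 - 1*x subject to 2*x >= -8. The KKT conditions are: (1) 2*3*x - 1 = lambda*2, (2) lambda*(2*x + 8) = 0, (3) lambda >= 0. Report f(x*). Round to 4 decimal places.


Step 1: Try lambda = 0 (constraint inactive).
Stationarity: 2*3*x - 1 = 0
x* = 1/(2*3) = 1/6 = 0.1667 (rounded; the exact value 1/6 is used below)
Check constraint: 2*0.1667 = 0.3334 >= -8 -- satisfied.
Step 2: Compute optimal value.
f(x*) = 3*(1/6)^2 - 1*(1/6) = -0.0833


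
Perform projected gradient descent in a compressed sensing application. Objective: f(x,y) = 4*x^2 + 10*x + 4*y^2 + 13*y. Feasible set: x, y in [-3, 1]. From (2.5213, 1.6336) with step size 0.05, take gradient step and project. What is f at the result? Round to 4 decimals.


Step 1: Compute gradient at (2.5213, 1.6336).
grad_x = 2*4*2.5213 + 10 = 30.1704
grad_y = 2*4*1.6336 + 13 = 26.0688
Step 2: Gradient step.
x_raw = 2.5213 - 0.05*30.1704 = 1.0128
y_raw = 1.6336 - 0.05*26.0688 = 0.3302
Step 3: Project onto [-3, 1].
x_proj = clip(1.0128) = 1.0
y_proj = clip(0.3302) = 0.3302
Step 4: Evaluate f.
f(1.0, 0.3302) = 18.7281


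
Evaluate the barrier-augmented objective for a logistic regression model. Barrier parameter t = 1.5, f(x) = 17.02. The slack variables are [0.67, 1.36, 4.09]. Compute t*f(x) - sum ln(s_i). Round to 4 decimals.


Step 1: Compute log-barrier.
ln values: [-0.4005, 0.3075, 1.4085]
phi = -(-0.4005 + 0.3075 + 1.4085) = -1.3156
Step 2: Compute augmented objective.
t*f(x) = 1.5*17.02 = 25.53
Total = 25.53 - 1.3156 = 24.2144


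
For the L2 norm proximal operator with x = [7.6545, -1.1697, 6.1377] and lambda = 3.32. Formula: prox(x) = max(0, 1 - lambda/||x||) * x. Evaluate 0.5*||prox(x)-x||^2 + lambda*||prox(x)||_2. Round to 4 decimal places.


Step 1: Compute ||x||.
||x|| = 9.8808
Step 2: Compute scaling factor.
scale = max(0, 1 - 3.32/9.8808) = 0.664
Step 3: prox(x) = [5.0826, -0.7767, 4.0754]
||prox(x)|| = 6.5608
Step 4: Proximal objective.
0.5*||prox-x||^2 = 5.5112
lambda*||prox|| = 21.7819
Total = 27.2932


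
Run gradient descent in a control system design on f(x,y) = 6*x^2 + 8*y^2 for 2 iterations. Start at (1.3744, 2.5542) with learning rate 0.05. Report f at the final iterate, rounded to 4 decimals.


Gradient descent on f(x,y) = 6*x^2 + 8*y^2.
Starting point: (1.3744, 2.5542), alpha = 0.05
Step 1: grad_x = 2*6*1.3744 = 16.4928, grad_y = 2*8*2.5542 = 40.8672
  x_1 = 1.3744 - 0.05*16.4928 = 0.5498
  y_1 = 2.5542 - 0.05*40.8672 = 0.5108
Step 2: grad_x = 2*6*0.5498 = 6.5971, grad_y = 2*8*0.5108 = 8.1734
  x_2 = 0.5498 - 0.05*6.5971 = 0.2199
  y_2 = 0.5108 - 0.05*8.1734 = 0.1022
f(0.2199, 0.1022) = 6*0.2199^2 + 8*0.1022^2 = 0.3737


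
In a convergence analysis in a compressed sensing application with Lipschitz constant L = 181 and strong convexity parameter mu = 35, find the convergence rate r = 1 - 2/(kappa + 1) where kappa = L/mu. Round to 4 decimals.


Step 1: Compute the condition number.
kappa = L/mu = 181/35 = 5.1714
Step 2: Compute the convergence rate.
r = 1 - 2/(kappa + 1) = 1 - 2*mu/(L + mu) = (L - mu)/(L + mu) = 146/216 = 0.6759


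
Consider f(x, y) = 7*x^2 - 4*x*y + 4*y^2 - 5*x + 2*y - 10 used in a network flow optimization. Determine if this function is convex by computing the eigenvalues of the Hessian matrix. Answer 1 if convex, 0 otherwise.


The Hessian of f(x,y) = 7*x^2 - 4*x*y + 4*y^2 - 5*x + 2*y - 10 is:
H = [[14, -4], [-4, 8]]
Trace = 14 + 8 = 22
Determinant = 14*8 - (-4)^2 = 96
Discriminant = (22)^2 - 4*96 = 100.0
Eigenvalues: lambda_1 = 6.0, lambda_2 = 16.0
The function is convex.

1


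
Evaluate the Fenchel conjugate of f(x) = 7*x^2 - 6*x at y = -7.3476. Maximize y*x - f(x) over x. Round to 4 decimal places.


f*(y) = sup_x {y*x - a*x^2 - b*x} = sup_x {(y-b)*x - a*x^2}
FOC: (y - b) - 2a*x = 0 => x* = (y - b)/(2a)
x* = (-7.3476 + 6)/(2*7) = -0.0963
f*(-7.3476) = (y-b)^2/(4a) = (-7.3476 + 6)^2/(4*7)
= 1.816/28 = 0.0649


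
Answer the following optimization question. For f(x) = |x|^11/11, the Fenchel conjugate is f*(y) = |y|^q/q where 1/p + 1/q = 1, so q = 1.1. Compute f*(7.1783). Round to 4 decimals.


The conjugate exponent q satisfies 1/p + 1/q = 1.
p = 11, so q = 11/(11 - 1) = 1.1
|y|^q = 7.1783^1.1 = 8.7423
f*(7.1783) = 8.7423 / 1.1 = 7.9475


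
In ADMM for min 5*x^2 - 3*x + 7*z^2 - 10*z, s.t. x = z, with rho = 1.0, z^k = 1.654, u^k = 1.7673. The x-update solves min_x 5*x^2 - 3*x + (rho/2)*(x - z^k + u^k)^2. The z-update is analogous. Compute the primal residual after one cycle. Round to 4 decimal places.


ADMM iteration with rho = 1.0, z^k = 1.654, u^k = 1.7673
Step 1: x-update.
Minimize 5*x^2 - 3*x + (1.0/2)*(x - 1.654 + 1.7673)^2
FOC: (2*5 + 1.0)*x = 3 + 1.0*(1.654 - 1.7673)
x^{k+1} = 0.2624
Step 2: z-update.
Minimize 7*z^2 - 10*z + (1.0/2)*(0.2624 - z + 1.7673)^2
FOC: (2*7 + 1.0)*z = 10 + 1.0*(0.2624 + 1.7673)
z^{k+1} = 0.802
Step 3: u-update.
u^{k+1} = 1.7673 + 0.2624 - 0.802 = 1.2277
Step 4: Primal residual = |0.2624 - 0.802| = 0.5396


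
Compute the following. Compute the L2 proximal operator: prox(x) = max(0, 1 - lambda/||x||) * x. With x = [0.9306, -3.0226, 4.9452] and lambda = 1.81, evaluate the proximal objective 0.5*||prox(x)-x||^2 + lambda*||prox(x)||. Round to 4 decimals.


Step 1: Compute ||x||.
||x|| = 5.87
Step 2: Compute scaling factor.
scale = max(0, 1 - 1.81/5.87) = 0.6917
Step 3: prox(x) = [0.6437, -2.0906, 3.4204]
||prox(x)|| = 4.06
Step 4: Proximal objective.
0.5*||prox-x||^2 = 1.6381
lambda*||prox|| = 7.3486
Total = 8.9867


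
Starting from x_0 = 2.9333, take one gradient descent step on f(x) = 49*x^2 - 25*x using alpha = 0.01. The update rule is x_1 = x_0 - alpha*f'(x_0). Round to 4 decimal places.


We compute the gradient at x_0 and apply the update.
f'(x) = 98*x - 25
f'(2.9333) = 98*2.9333 - 25 = 262.4634
x_1 = 2.9333 - 0.01*262.4634 = 0.3087


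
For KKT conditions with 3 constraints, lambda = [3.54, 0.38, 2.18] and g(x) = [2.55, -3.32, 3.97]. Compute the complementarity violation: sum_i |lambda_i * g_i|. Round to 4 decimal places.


KKT complementary slackness check:
lambda_1 * g_1 = 3.54 * 2.55 = 9.027
lambda_2 * g_2 = 0.38 * -3.32 = -1.2616
lambda_3 * g_3 = 2.18 * 3.97 = 8.6546
Total violation = 9.027 + 1.2616 + 8.6546 = 18.9432


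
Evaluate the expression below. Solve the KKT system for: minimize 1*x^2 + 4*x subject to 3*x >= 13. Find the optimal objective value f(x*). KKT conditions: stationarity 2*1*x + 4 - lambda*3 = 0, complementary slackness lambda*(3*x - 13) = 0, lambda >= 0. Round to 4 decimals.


Step 1: Try lambda = 0 (constraint inactive).
x_unc = -4/(2*1) = -2.0
Check: 3*-2.0 = -6.0 < 13 -- violated!
Step 2: Constraint must be active: 3*x = 13
x* = 13/3 = 4.3333 (rounded; the exact value 13/3 is used below)
lambda = (2*1*(13/3) + 4)/3 = 4.2222
Step 3: Compute optimal value.
f(x*) = 1*(13/3)^2 + 4*(13/3) = 36.1111


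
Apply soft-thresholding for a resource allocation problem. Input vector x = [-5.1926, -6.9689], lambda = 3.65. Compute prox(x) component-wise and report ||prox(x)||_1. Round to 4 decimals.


Soft-thresholding with lambda = 3.65:
prox(-5.1926) = sign(-5.1926)*max(|-5.1926| - 3.65, 0) = -1.5426
prox(-6.9689) = sign(-6.9689)*max(|-6.9689| - 3.65, 0) = -3.3189
prox(x) = [-1.5426, -3.3189]
||prox(x)||_1 = 1.5426 + 3.3189 = 4.8615


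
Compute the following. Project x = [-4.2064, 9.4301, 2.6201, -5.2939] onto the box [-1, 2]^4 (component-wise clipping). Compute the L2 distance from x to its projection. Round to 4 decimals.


Project each component onto [-1, 2].
clip(-4.2064) = -1.0, clip(9.4301) = 2.0, clip(2.6201) = 2.0, clip(-5.2939) = -1.0
Projection = [-1.0, 2.0, 2.0, -1.0]
Squared diffs: [10.281, 55.2064, 0.3845, 18.4376]
Distance = sqrt(84.3095) = 9.182


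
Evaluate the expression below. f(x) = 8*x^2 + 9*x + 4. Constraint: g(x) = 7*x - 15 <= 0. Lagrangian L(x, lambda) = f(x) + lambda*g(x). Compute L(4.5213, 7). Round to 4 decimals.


Step 1: Evaluate f(x).
f(4.5213) = 8*4.5213^2 + 9*4.5213 + 4 = 208.2289
Step 2: Evaluate g(x).
g(4.5213) = 7*4.5213 - 15 = 16.6491
Step 3: Compute Lagrangian.
L = 208.2289 + 7*16.6491 = 324.7726


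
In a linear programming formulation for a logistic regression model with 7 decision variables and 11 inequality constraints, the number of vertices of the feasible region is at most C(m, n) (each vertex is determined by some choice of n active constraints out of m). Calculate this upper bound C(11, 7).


Each vertex corresponds to some choice of n active constraints out of m, so the number of vertices is at most C(m, n) = m! / (n!(m-n)!).
m = 11, n = 7
Numerator: 11 * 10 * 9 * 8 * 7 * 6 * 5
Denominator: 7! = 5040
C(11, 7) = 330


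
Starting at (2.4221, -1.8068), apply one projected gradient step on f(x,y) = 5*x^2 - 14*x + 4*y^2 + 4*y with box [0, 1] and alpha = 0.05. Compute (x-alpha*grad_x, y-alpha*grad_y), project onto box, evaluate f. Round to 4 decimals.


Step 1: Compute gradient at (2.4221, -1.8068).
grad_x = 2*5*2.4221 - 14 = 10.221
grad_y = 2*4*-1.8068 + 4 = -10.4544
Step 2: Gradient step.
x_raw = 2.4221 - 0.05*10.221 = 1.9111
y_raw = -1.8068 - 0.05*-10.4544 = -1.2841
Step 3: Project onto [0, 1].
x_proj = clip(1.9111) = 1.0
y_proj = clip(-1.2841) = 0.0
Step 4: Evaluate f.
f(1.0, 0.0) = -9.0


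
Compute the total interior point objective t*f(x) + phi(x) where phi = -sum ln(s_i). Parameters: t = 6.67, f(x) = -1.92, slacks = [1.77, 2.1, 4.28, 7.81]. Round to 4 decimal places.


Step 1: Compute log-barrier.
ln values: [0.571, 0.7419, 1.454, 2.0554]
phi = -(0.571 + 0.7419 + 1.454 + 2.0554) = -4.8223
Step 2: Compute augmented objective.
t*f(x) = 6.67*-1.92 = -12.8064
Total = -12.8064 - 4.8223 = -17.6287


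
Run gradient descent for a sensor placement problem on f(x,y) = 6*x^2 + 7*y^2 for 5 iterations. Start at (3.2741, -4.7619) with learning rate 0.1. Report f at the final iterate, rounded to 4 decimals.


Gradient descent on f(x,y) = 6*x^2 + 7*y^2.
Starting point: (3.2741, -4.7619), alpha = 0.1
Step 1: grad_x = 2*6*3.2741 = 39.2892, grad_y = 2*7*-4.7619 = -66.6666
  x_1 = 3.2741 - 0.1*39.2892 = -0.6548
  y_1 = -4.7619 - 0.1*-66.6666 = 1.9048
Step 2: grad_x = 2*6*-0.6548 = -7.8578, grad_y = 2*7*1.9048 = 26.6666
  x_2 = -0.6548 - 0.1*-7.8578 = 0.131
  y_2 = 1.9048 - 0.1*26.6666 = -0.7619
Step 3: grad_x = 2*6*0.131 = 1.5716, grad_y = 2*7*-0.7619 = -10.6667
  x_3 = 0.131 - 0.1*1.5716 = -0.0262
  y_3 = -0.7619 - 0.1*-10.6667 = 0.3048
Step 4: grad_x = 2*6*-0.0262 = -0.3143, grad_y = 2*7*0.3048 = 4.2667
  x_4 = -0.0262 - 0.1*-0.3143 = 0.0052
  y_4 = 0.3048 - 0.1*4.2667 = -0.1219
Step 5: grad_x = 2*6*0.0052 = 0.0629, grad_y = 2*7*-0.1219 = -1.7067
  x_5 = 0.0052 - 0.1*0.0629 = -0.001
  y_5 = -0.1219 - 0.1*-1.7067 = 0.0488
f(-0.001, 0.0488) = 6*(-0.001)^2 + 7*0.0488^2 = 0.0167


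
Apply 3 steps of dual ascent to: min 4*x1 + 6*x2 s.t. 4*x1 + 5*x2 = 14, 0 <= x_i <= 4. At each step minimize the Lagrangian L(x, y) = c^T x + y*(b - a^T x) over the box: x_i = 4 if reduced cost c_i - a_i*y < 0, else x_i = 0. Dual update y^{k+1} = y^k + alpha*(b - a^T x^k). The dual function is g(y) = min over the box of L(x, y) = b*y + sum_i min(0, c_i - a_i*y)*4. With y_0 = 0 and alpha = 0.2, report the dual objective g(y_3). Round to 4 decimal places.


Dual ascent for LP: min 4*x1 + 6*x2, 4*x1 + 5*x2 = 14, 0 <= x_i <= 4
Step 1: y^k = 0.0, reduced costs: (4.0, 6.0)
  x^k = (0.0, 0.0), subgradient = b - a^T x = 14.0
  y^{k+1} = 0.0 + 0.2*14.0 = 2.8
Step 2: y^k = 2.8, reduced costs: (-7.2, -8.0)
  x^k = (4.0, 4.0), subgradient = b - a^T x = -22.0
  y^{k+1} = 2.8 + 0.2*-22.0 = -1.6
Step 3: y^k = -1.6, reduced costs: (10.4, 14.0)
  x^k = (0.0, 0.0), subgradient = b - a^T x = 14.0
  y^{k+1} = -1.6 + 0.2*14.0 = 1.2
Dual objective at y_3 = 1.2: reduced costs (-0.8, 0.0), box minimizer x = (4.0, 0.0)
g(y_3) = b*y + (c1 - a1*y)*x1 + (c2 - a2*y)*x2 = 14*1.2 + (-0.8)*4.0 + 0.0*0.0 = 16.8 - 3.2 + 0.0 = 13.6


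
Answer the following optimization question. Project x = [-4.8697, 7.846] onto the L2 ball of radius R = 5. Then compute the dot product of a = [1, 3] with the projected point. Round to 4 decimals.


Step 1: Compute ||x|| (intermediates to 6 decimals).
||x|| = sqrt((-4.8697)^2 + 7.846^2) = 9.234376
Step 2: Project.
Since ||x|| > R, scale = R/||x|| = 5/9.234376 = 0.541455, proj(x) = scale * x
proj(x) = [-2.636723, 4.248256]
Step 3: Dot product.
a^T * proj(x) = 1*(-2.636723) + 3*4.248256 = 10.108


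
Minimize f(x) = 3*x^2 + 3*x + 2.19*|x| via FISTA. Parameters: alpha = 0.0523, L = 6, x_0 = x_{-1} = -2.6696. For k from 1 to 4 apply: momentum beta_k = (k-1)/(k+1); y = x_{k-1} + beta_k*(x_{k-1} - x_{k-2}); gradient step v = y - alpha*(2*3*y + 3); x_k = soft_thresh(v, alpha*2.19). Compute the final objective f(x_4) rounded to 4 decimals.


FISTA on f(x) = 3*x^2 + 3*x + 2.19*|x|
L = 6, alpha = 0.0523
Iteration 1: beta = 0.0, y = -2.6696 + 0.0*(-2.6696 + 2.6696) = -2.6696
  grad(y) = -13.0176, v = y - alpha*grad = -1.9888
  prox(v) = soft_thresh(-1.9888, 0.1145) = -1.8742
Iteration 2: beta = 0.3333, y = -1.8742 + 0.3333*(-1.8742 + 2.6696) = -1.6091
  grad(y) = -6.6547, v = y - alpha*grad = -1.2611
  prox(v) = soft_thresh(-1.2611, 0.1145) = -1.1465
Iteration 3: beta = 0.5, y = -1.1465 + 0.5*(-1.1465 + 1.8742) = -0.7827
  grad(y) = -1.6962, v = y - alpha*grad = -0.694
  prox(v) = soft_thresh(-0.694, 0.1145) = -0.5794
Iteration 4: beta = 0.6, y = -0.5794 + 0.6*(-0.5794 + 1.1465) = -0.2392
  grad(y) = 1.5649, v = y - alpha*grad = -0.321
  prox(v) = soft_thresh(-0.321, 0.1145) = -0.2065
f(x_4) = 3*(-0.2065)^2 + 3*(-0.2065) + 2.19*|-0.2065| = -0.0393


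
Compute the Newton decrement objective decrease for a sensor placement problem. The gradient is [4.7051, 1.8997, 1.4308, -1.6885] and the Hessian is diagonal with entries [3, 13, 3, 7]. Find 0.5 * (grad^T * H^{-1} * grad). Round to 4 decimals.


Step 1: H is diagonal, so H^(-1) * g = [1.5684, 0.1461, 0.4769, -0.2412].
Step 2: g^T H^(-1) g = sum_i g_i^2 / H_ii
  = (4.7051)^2/3 + (1.8997)^2/13 + (1.4308)^2/3 + (-1.6885)^2/7
  = 7.3793 + 0.2776 + 0.6824 + 0.4073 = 8.7466
Step 3: Objective decrease = 0.5 * g^T H^(-1) g = 4.3733


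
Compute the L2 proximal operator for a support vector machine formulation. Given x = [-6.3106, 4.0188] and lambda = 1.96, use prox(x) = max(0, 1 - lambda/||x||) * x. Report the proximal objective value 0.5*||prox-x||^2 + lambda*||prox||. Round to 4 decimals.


Step 1: Compute ||x||.
||x|| = 7.4816
Step 2: Compute scaling factor.
scale = max(0, 1 - 1.96/7.4816) = 0.738
Step 3: prox(x) = [-4.6574, 2.966]
||prox(x)|| = 5.5216
Step 4: Proximal objective.
0.5*||prox-x||^2 = 1.9208
lambda*||prox|| = 10.8223
Total = 12.7431


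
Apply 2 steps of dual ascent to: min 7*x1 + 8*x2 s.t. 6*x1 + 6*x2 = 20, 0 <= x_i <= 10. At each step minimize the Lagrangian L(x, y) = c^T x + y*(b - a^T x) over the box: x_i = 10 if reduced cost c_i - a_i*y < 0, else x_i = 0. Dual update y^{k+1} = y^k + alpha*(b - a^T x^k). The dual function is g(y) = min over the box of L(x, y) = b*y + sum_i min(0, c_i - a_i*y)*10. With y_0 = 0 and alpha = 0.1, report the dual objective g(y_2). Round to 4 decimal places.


Dual ascent for LP: min 7*x1 + 8*x2, 6*x1 + 6*x2 = 20, 0 <= x_i <= 10
Step 1: y^k = 0.0, reduced costs: (7.0, 8.0)
  x^k = (0.0, 0.0), subgradient = b - a^T x = 20.0
  y^{k+1} = 0.0 + 0.1*20.0 = 2.0
Step 2: y^k = 2.0, reduced costs: (-5.0, -4.0)
  x^k = (10.0, 10.0), subgradient = b - a^T x = -100.0
  y^{k+1} = 2.0 + 0.1*-100.0 = -8.0
Dual objective at y_2 = -8.0: reduced costs (55.0, 56.0), box minimizer x = (0.0, 0.0)
g(y_2) = b*y + (c1 - a1*y)*x1 + (c2 - a2*y)*x2 = 20*(-8.0) + 55.0*0.0 + 56.0*0.0 = -160.0 + 0.0 + 0.0 = -160.0


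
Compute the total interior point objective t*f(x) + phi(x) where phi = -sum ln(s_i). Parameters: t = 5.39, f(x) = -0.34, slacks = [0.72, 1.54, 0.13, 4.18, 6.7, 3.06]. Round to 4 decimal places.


Step 1: Compute log-barrier.
ln values: [-0.3285, 0.4318, -2.0402, 1.4303, 1.9021, 1.1184]
phi = -(-0.3285 + 0.4318 - 2.0402 + 1.4303 + 1.9021 + 1.1184) = -2.5139
Step 2: Compute augmented objective.
t*f(x) = 5.39*-0.34 = -1.8326
Total = -1.8326 - 2.5139 = -4.3465


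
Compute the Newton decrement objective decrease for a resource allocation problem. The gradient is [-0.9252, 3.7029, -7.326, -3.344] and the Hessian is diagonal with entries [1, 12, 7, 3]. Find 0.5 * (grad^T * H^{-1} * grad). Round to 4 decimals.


Step 1: H is diagonal, so H^(-1) * g = [-0.9252, 0.3086, -1.0466, -1.1147].
Step 2: g^T H^(-1) g = sum_i g_i^2 / H_ii
  = (-0.9252)^2/1 + (3.7029)^2/12 + (-7.326)^2/7 + (-3.344)^2/3
  = 0.856 + 1.1426 + 7.6672 + 3.7274 = 13.3932
Step 3: Objective decrease = 0.5 * g^T H^(-1) g = 6.6966


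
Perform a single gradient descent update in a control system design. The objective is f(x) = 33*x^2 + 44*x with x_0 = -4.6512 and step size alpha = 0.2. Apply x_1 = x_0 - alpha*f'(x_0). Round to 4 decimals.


We compute the gradient at x_0 and apply the update.
f'(x) = 66*x + 44
f'(-4.6512) = 66*-4.6512 + 44 = -262.9792
x_1 = -4.6512 - 0.2*-262.9792 = 47.9446


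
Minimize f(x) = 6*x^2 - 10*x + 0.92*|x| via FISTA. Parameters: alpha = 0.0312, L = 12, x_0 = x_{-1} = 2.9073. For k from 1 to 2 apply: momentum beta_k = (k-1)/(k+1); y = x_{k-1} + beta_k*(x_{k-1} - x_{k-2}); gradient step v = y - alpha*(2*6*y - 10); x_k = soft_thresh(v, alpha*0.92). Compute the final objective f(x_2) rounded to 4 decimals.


FISTA on f(x) = 6*x^2 - 10*x + 0.92*|x|
L = 12, alpha = 0.0312
Iteration 1: beta = 0.0, y = 2.9073 + 0.0*(2.9073 - 2.9073) = 2.9073
  grad(y) = 24.8876, v = y - alpha*grad = 2.1308
  prox(v) = soft_thresh(2.1308, 0.0287) = 2.1021
Iteration 2: beta = 0.3333, y = 2.1021 + 0.3333*(2.1021 - 2.9073) = 1.8337
  grad(y) = 12.0044, v = y - alpha*grad = 1.4592
  prox(v) = soft_thresh(1.4592, 0.0287) = 1.4305
f(x_2) = 6*1.4305^2 - 10*1.4305 + 0.92*|1.4305| = -0.7113


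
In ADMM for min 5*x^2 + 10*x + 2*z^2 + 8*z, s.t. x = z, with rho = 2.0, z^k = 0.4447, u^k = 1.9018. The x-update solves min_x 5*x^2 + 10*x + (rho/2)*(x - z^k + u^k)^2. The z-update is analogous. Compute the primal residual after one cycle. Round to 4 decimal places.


ADMM iteration with rho = 2.0, z^k = 0.4447, u^k = 1.9018
Step 1: x-update.
Minimize 5*x^2 + 10*x + (2.0/2)*(x - 0.4447 + 1.9018)^2
FOC: (2*5 + 2.0)*x = -10 + 2.0*(0.4447 - 1.9018)
x^{k+1} = -1.0762
Step 2: z-update.
Minimize 2*z^2 + 8*z + (2.0/2)*(-1.0762 - z + 1.9018)^2
FOC: (2*2 + 2.0)*z = -8 + 2.0*(-1.0762 + 1.9018)
z^{k+1} = -1.0581
Step 3: u-update.
u^{k+1} = 1.9018 - 1.0762 + 1.0581 = 1.8837
Step 4: Primal residual = |-1.0762 + 1.0581| = 0.0181


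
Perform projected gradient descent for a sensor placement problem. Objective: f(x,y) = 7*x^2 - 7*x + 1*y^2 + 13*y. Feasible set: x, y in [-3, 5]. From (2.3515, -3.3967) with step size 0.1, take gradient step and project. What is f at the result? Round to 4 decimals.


Step 1: Compute gradient at (2.3515, -3.3967).
grad_x = 2*7*2.3515 - 7 = 25.921
grad_y = 2*1*-3.3967 + 13 = 6.2066
Step 2: Gradient step.
x_raw = 2.3515 - 0.1*25.921 = -0.2406
y_raw = -3.3967 - 0.1*6.2066 = -4.0174
Step 3: Project onto [-3, 5].
x_proj = clip(-0.2406) = -0.2406
y_proj = clip(-4.0174) = -3.0
Step 4: Evaluate f.
f(-0.2406, -3.0) = -27.9106


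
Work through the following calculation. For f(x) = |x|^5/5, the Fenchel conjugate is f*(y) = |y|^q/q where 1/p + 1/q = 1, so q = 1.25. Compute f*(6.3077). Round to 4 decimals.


The conjugate exponent q satisfies 1/p + 1/q = 1.
p = 5, so q = 5/(5 - 1) = 1.25
|y|^q = 6.3077^1.25 = 9.9963
f*(6.3077) = 9.9963 / 1.25 = 7.997


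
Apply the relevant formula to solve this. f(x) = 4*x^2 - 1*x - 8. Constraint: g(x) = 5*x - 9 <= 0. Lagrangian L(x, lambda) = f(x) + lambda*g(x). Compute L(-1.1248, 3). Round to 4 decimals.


Step 1: Evaluate f(x).
f(-1.1248) = 4*(-1.1248)^2 - 1*(-1.1248) - 8 = -1.8145
Step 2: Evaluate g(x).
g(-1.1248) = 5*-1.1248 - 9 = -14.624
Step 3: Compute Lagrangian.
L = -1.8145 + 3*-14.624 = -45.6865


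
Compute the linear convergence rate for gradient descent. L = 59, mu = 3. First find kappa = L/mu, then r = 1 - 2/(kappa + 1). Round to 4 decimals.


Step 1: Compute the condition number.
kappa = L/mu = 59/3 = 19.6667
Step 2: Compute the convergence rate.
r = 1 - 2/(kappa + 1) = 1 - 2*mu/(L + mu) = (L - mu)/(L + mu) = 56/62 = 0.9032


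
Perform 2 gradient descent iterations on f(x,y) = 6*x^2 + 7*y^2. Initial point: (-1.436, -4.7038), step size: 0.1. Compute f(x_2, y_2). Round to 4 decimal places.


Gradient descent on f(x,y) = 6*x^2 + 7*y^2.
Starting point: (-1.436, -4.7038), alpha = 0.1
Step 1: grad_x = 2*6*-1.436 = -17.232, grad_y = 2*7*-4.7038 = -65.8532
  x_1 = -1.436 - 0.1*-17.232 = 0.2872
  y_1 = -4.7038 - 0.1*-65.8532 = 1.8815
Step 2: grad_x = 2*6*0.2872 = 3.4464, grad_y = 2*7*1.8815 = 26.3413
  x_2 = 0.2872 - 0.1*3.4464 = -0.0574
  y_2 = 1.8815 - 0.1*26.3413 = -0.7526
f(-0.0574, -0.7526) = 6*(-0.0574)^2 + 7*(-0.7526)^2 = 3.9847


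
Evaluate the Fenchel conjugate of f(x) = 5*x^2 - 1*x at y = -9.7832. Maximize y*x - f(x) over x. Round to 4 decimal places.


f*(y) = sup_x {y*x - a*x^2 - b*x} = sup_x {(y-b)*x - a*x^2}
FOC: (y - b) - 2a*x = 0 => x* = (y - b)/(2a)
x* = (-9.7832 + 1)/(2*5) = -0.8783
f*(-9.7832) = (y-b)^2/(4a) = (-9.7832 + 1)^2/(4*5)
= 77.1446/20 = 3.8572


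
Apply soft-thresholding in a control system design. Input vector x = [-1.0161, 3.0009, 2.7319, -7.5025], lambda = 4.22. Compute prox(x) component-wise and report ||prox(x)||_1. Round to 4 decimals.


Soft-thresholding with lambda = 4.22:
prox(-1.0161) = sign(-1.0161)*max(|-1.0161| - 4.22, 0) = 0.0
prox(3.0009) = sign(3.0009)*max(|3.0009| - 4.22, 0) = 0.0
prox(2.7319) = sign(2.7319)*max(|2.7319| - 4.22, 0) = 0.0
prox(-7.5025) = sign(-7.5025)*max(|-7.5025| - 4.22, 0) = -3.2825
prox(x) = [0.0, 0.0, 0.0, -3.2825]
||prox(x)||_1 = 0.0 + 0.0 + 0.0 + 3.2825 = 3.2825


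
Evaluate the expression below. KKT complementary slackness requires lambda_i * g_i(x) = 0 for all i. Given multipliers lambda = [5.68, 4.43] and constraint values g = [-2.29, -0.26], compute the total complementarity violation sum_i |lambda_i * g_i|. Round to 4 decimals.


KKT complementary slackness check:
lambda_1 * g_1 = 5.68 * -2.29 = -13.0072
lambda_2 * g_2 = 4.43 * -0.26 = -1.1518
Total violation = 13.0072 + 1.1518 = 14.159


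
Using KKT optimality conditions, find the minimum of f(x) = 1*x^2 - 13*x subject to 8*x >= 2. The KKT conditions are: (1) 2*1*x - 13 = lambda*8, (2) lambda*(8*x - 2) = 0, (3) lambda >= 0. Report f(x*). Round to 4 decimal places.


Step 1: Try lambda = 0 (constraint inactive).
Stationarity: 2*1*x - 13 = 0
x* = 13/(2*1) = 6.5
Check constraint: 8*6.5 = 52.0 >= 2 -- satisfied.
Step 2: Compute optimal value.
f(x*) = 1*6.5^2 - 13*6.5 = -42.25


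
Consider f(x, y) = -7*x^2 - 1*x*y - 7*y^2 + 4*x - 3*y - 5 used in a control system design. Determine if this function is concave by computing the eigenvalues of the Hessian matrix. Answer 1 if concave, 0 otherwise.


The Hessian of f(x,y) = -7*x^2 - 1*x*y - 7*y^2 + 4*x - 3*y - 5 is:
H = [[-14, -1], [-1, -14]]
Trace = -14 - 14 = -28
Determinant = -14*-14 - (-1)^2 = 195
Discriminant = (-28)^2 - 4*195 = 4.0
Eigenvalues: lambda_1 = -15.0, lambda_2 = -13.0
The function is concave.

1


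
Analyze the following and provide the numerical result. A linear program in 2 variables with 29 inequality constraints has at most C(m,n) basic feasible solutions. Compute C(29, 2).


Each vertex corresponds to some choice of n active constraints out of m, so the number of vertices is at most C(m, n) = m! / (n!(m-n)!).
m = 29, n = 2
Numerator: 29 * 28
Denominator: 2! = 2
C(29, 2) = 406


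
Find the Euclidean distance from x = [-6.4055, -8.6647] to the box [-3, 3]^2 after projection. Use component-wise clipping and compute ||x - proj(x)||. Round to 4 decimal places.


Project each component onto [-3, 3].
clip(-6.4055) = -3.0, clip(-8.6647) = -3.0
Projection = [-3.0, -3.0]
Squared diffs: [11.5974, 32.0888]
Distance = sqrt(43.6862) = 6.6096


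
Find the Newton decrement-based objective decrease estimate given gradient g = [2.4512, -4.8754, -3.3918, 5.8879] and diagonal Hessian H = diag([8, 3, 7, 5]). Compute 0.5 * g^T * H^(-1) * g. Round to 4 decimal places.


Step 1: H is diagonal, so H^(-1) * g = [0.3064, -1.6251, -0.4845, 1.1776].
Step 2: g^T H^(-1) g = sum_i g_i^2 / H_ii
  = (2.4512)^2/8 + (-4.8754)^2/3 + (-3.3918)^2/7 + (5.8879)^2/5
  = 0.751 + 7.9232 + 1.6435 + 6.9335 = 17.2512
Step 3: Objective decrease = 0.5 * g^T H^(-1) g = 8.6256


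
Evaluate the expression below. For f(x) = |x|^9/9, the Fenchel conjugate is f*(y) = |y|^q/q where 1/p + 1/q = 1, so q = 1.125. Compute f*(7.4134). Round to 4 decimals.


The conjugate exponent q satisfies 1/p + 1/q = 1.
p = 9, so q = 9/(9 - 1) = 1.125
|y|^q = 7.4134^1.125 = 9.5229
f*(7.4134) = 9.5229 / 1.125 = 8.4648


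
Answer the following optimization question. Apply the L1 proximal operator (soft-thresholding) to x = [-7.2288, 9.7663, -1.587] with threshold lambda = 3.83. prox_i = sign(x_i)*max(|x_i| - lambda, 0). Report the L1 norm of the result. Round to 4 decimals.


Soft-thresholding with lambda = 3.83:
prox(-7.2288) = sign(-7.2288)*max(|-7.2288| - 3.83, 0) = -3.3988
prox(9.7663) = sign(9.7663)*max(|9.7663| - 3.83, 0) = 5.9363
prox(-1.587) = sign(-1.587)*max(|-1.587| - 3.83, 0) = 0.0
prox(x) = [-3.3988, 5.9363, 0.0]
||prox(x)||_1 = 3.3988 + 5.9363 + 0.0 = 9.3351


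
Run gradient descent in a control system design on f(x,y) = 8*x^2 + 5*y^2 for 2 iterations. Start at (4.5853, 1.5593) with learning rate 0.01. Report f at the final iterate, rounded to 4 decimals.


Gradient descent on f(x,y) = 8*x^2 + 5*y^2.
Starting point: (4.5853, 1.5593), alpha = 0.01
Step 1: grad_x = 2*8*4.5853 = 73.3648, grad_y = 2*5*1.5593 = 15.593
  x_1 = 4.5853 - 0.01*73.3648 = 3.8517
  y_1 = 1.5593 - 0.01*15.593 = 1.4034
Step 2: grad_x = 2*8*3.8517 = 61.6264, grad_y = 2*5*1.4034 = 14.0337
  x_2 = 3.8517 - 0.01*61.6264 = 3.2354
  y_2 = 1.4034 - 0.01*14.0337 = 1.263
f(3.2354, 1.263) = 8*3.2354^2 + 5*1.263^2 = 91.7181


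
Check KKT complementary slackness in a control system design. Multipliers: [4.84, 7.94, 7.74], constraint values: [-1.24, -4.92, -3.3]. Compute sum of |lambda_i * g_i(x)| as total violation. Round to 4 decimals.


KKT complementary slackness check:
lambda_1 * g_1 = 4.84 * -1.24 = -6.0016
lambda_2 * g_2 = 7.94 * -4.92 = -39.0648
lambda_3 * g_3 = 7.74 * -3.3 = -25.542
Total violation = 6.0016 + 39.0648 + 25.542 = 70.6084


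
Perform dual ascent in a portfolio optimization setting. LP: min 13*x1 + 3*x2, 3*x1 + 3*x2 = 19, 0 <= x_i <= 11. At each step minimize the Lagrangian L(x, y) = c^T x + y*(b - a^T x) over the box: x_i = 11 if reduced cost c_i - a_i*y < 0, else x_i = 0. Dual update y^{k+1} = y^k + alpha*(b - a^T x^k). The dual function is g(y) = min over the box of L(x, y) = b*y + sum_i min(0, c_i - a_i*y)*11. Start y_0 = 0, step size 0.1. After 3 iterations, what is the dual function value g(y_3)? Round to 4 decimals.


Dual ascent for LP: min 13*x1 + 3*x2, 3*x1 + 3*x2 = 19, 0 <= x_i <= 11
Step 1: y^k = 0.0, reduced costs: (13.0, 3.0)
  x^k = (0.0, 0.0), subgradient = b - a^T x = 19.0
  y^{k+1} = 0.0 + 0.1*19.0 = 1.9
Step 2: y^k = 1.9, reduced costs: (7.3, -2.7)
  x^k = (0.0, 11.0), subgradient = b - a^T x = -14.0
  y^{k+1} = 1.9 + 0.1*-14.0 = 0.5
Step 3: y^k = 0.5, reduced costs: (11.5, 1.5)
  x^k = (0.0, 0.0), subgradient = b - a^T x = 19.0
  y^{k+1} = 0.5 + 0.1*19.0 = 2.4
Dual objective at y_3 = 2.4: reduced costs (5.8, -4.2), box minimizer x = (0.0, 11.0)
g(y_3) = b*y + (c1 - a1*y)*x1 + (c2 - a2*y)*x2 = 19*2.4 + 5.8*0.0 + (-4.2)*11.0 = 45.6 + 0.0 - 46.2 = -0.6


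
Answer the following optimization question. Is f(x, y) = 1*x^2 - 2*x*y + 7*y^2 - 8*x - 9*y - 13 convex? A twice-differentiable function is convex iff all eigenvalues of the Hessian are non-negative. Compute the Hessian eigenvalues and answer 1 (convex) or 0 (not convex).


The Hessian of f(x,y) = 1*x^2 - 2*x*y + 7*y^2 - 8*x - 9*y - 13 is:
H = [[2, -2], [-2, 14]]
Trace = 2 + 14 = 16
Determinant = 2*14 - (-2)^2 = 24
Discriminant = (16)^2 - 4*24 = 160.0
Eigenvalues: lambda_1 = 1.6754, lambda_2 = 14.3246
The function is convex.

1


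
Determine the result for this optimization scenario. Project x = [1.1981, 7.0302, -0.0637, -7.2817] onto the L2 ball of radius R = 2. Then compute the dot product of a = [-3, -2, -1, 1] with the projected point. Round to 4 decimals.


Step 1: Compute ||x|| (intermediates to 6 decimals).
||x|| = sqrt(1.1981^2 + 7.0302^2 + (-0.0637)^2 + (-7.2817)^2) = 10.192466
Step 2: Project.
Since ||x|| > R, scale = R/||x|| = 2/10.192466 = 0.196223, proj(x) = scale * x
proj(x) = [0.235095, 1.379487, -0.012499, -1.428837]
Step 3: Dot product.
a^T * proj(x) = -3*0.235095 - 2*1.379487 - 1*(-0.012499) + 1*(-1.428837) = -4.8806


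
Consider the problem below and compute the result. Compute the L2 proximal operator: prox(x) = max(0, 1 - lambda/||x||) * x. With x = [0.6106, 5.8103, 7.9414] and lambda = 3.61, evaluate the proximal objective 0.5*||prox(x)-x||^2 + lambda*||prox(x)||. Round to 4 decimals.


Step 1: Compute ||x||.
||x|| = 9.8589
Step 2: Compute scaling factor.
scale = max(0, 1 - 3.61/9.8589) = 0.6338
Step 3: prox(x) = [0.387, 3.6828, 5.0335]
||prox(x)|| = 6.2489
Step 4: Proximal objective.
0.5*||prox-x||^2 = 6.5161
lambda*||prox|| = 22.5585
Total = 29.0746


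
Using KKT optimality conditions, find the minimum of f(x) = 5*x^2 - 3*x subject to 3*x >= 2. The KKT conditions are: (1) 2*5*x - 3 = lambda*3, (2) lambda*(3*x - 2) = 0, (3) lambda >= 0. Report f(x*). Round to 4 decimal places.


Step 1: Try lambda = 0 (constraint inactive).
x_unc = 3/(2*5) = 0.3
Check: 3*0.3 = 0.9 < 2 -- violated!
Step 2: Constraint must be active: 3*x = 2
x* = 2/3 = 0.6667 (rounded; the exact value 2/3 is used below)
lambda = (2*5*(2/3) - 3)/3 = 1.2222
Step 3: Compute optimal value.
f(x*) = 5*(2/3)^2 - 3*(2/3) = 0.2222


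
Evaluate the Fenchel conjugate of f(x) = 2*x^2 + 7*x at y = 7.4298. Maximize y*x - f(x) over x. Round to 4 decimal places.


f*(y) = sup_x {y*x - a*x^2 - b*x} = sup_x {(y-b)*x - a*x^2}
FOC: (y - b) - 2a*x = 0 => x* = (y - b)/(2a)
x* = (7.4298 - 7)/(2*2) = 0.1075
f*(7.4298) = (y-b)^2/(4a) = (7.4298 - 7)^2/(4*2)
= 0.1847/8 = 0.0231


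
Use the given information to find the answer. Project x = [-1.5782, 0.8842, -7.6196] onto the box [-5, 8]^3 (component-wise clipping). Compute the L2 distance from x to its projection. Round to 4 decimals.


Project each component onto [-5, 8].
clip(-1.5782) = -1.5782, clip(0.8842) = 0.8842, clip(-7.6196) = -5.0
Projection = [-1.5782, 0.8842, -5.0]
Squared diffs: [0.0, 0.0, 6.8623]
Distance = sqrt(6.8623) = 2.6196


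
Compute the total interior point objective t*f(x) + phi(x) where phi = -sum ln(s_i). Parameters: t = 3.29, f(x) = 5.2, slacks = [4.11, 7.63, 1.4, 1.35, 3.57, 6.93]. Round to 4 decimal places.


Step 1: Compute log-barrier.
ln values: [1.4134, 2.0321, 0.3365, 0.3001, 1.2726, 1.9359]
phi = -(1.4134 + 2.0321 + 0.3365 + 0.3001 + 1.2726 + 1.9359) = -7.2905
Step 2: Compute augmented objective.
t*f(x) = 3.29*5.2 = 17.108
Total = 17.108 - 7.2905 = 9.8175


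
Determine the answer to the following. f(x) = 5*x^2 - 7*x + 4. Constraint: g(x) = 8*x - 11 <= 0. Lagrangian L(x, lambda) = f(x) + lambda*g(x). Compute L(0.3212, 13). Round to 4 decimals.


Step 1: Evaluate f(x).
f(0.3212) = 5*0.3212^2 - 7*0.3212 + 4 = 2.2674
Step 2: Evaluate g(x).
g(0.3212) = 8*0.3212 - 11 = -8.4304
Step 3: Compute Lagrangian.
L = 2.2674 + 13*-8.4304 = -107.3278


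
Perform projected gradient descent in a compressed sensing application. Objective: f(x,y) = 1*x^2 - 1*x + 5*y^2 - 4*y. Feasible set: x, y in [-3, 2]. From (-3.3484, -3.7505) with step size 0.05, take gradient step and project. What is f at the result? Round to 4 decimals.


Step 1: Compute gradient at (-3.3484, -3.7505).
grad_x = 2*1*-3.3484 - 1 = -7.6968
grad_y = 2*5*-3.7505 - 4 = -41.505
Step 2: Gradient step.
x_raw = -3.3484 - 0.05*-7.6968 = -2.9636
y_raw = -3.7505 - 0.05*-41.505 = -1.6753
Step 3: Project onto [-3, 2].
x_proj = clip(-2.9636) = -2.9636
y_proj = clip(-1.6753) = -1.6753
Step 4: Evaluate f.
f(-2.9636, -1.6753) = 32.4796
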